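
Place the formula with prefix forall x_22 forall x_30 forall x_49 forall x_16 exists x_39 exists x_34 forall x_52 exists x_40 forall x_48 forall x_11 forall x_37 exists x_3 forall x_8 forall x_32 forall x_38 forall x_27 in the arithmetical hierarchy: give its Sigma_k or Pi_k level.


Leading quantifier is forall, so the class is Pi.
Number of quantifier blocks = alternations + 1 = 6 + 1 = 7.
Classification: Pi_7

Pi_7


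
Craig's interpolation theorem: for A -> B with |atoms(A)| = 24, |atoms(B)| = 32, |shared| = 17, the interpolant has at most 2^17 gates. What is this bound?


Shared atoms = 17
Craig interpolant size bound = 2^17
= 131072

131072


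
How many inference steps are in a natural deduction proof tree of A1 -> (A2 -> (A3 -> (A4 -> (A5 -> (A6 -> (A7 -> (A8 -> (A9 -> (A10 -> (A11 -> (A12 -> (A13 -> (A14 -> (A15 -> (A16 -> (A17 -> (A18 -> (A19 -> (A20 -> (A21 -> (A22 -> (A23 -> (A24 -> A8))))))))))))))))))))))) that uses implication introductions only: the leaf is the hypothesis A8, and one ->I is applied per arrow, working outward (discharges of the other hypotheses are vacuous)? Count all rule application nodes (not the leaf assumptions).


The formula has 24 arrows (->); its innermost consequent A8 is one of the antecedents,
so the proof starts from the hypothesis leaf A8 (not a rule application) and closes one arrow per ->I.
Building A1 -> (A2 -> (A3 -> (A4 -> (A5 -> (A6 -> (A7 -> (A8 -> (A9 -> (A10 -> (A11 -> (A12 -> (A13 -> (A14 -> (A15 -> (A16 -> (A17 -> (A18 -> (A19 -> (A20 -> (A21 -> (A22 -> (A23 -> (A24 -> A8))))))))))))))))))))))) therefore takes 24 nested implication introductions.
Total inference nodes = 24

24


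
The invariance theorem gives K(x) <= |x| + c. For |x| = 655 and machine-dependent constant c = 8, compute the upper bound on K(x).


K(x) <= |x| + c = 655 + 8 = 663

663


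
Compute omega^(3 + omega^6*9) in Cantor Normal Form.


omega^(3 + omega^6*9):
In ordinal addition a term is absorbed by a following term of strictly larger exponent: 0 < 6, so 3 + omega^6*9 = omega^6*9.
omega raised to a CNF ordinal is a single CNF term: Result = omega^(omega^6*9)

omega^(omega^6*9)


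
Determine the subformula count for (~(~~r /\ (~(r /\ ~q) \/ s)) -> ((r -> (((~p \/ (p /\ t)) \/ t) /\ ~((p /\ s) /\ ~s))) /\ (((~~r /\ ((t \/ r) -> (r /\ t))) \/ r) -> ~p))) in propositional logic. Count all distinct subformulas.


Formula: (~(~~r /\ (~(r /\ ~q) \/ s)) -> ((r -> (((~p \/ (p /\ t)) \/ t) /\ ~((p /\ s) /\ ~s))) /\ (((~~r /\ ((t \/ r) -> (r /\ t))) \/ r) -> ~p)))
Subformulas found:
  1. r
  2. p
  3. q
  4. s
  5. t
  6. ~p
  7. ~s
  8. ~r
  9. ~q
  10. ~~r
  11. (t \/ r)
  12. (r /\ t)
  13. (p /\ t)
  14. (p /\ s)
  15. (r /\ ~q)
  16. ~(r /\ ~q)
  17. (~p \/ (p /\ t))
  18. ((p /\ s) /\ ~s)
  19. ~((p /\ s) /\ ~s)
  20. (~(r /\ ~q) \/ s)
  21. ((t \/ r) -> (r /\ t))
  22. ((~p \/ (p /\ t)) \/ t)
  23. (~~r /\ (~(r /\ ~q) \/ s))
  24. ~(~~r /\ (~(r /\ ~q) \/ s))
  25. (~~r /\ ((t \/ r) -> (r /\ t)))
  26. ((~~r /\ ((t \/ r) -> (r /\ t))) \/ r)
  27. (((~p \/ (p /\ t)) \/ t) /\ ~((p /\ s) /\ ~s))
  28. (((~~r /\ ((t \/ r) -> (r /\ t))) \/ r) -> ~p)
  29. (r -> (((~p \/ (p /\ t)) \/ t) /\ ~((p /\ s) /\ ~s)))
  30. ((r -> (((~p \/ (p /\ t)) \/ t) /\ ~((p /\ s) /\ ~s))) /\ (((~~r /\ ((t \/ r) -> (r /\ t))) \/ r) -> ~p))
  31. (~(~~r /\ (~(r /\ ~q) \/ s)) -> ((r -> (((~p \/ (p /\ t)) \/ t) /\ ~((p /\ s) /\ ~s))) /\ (((~~r /\ ((t \/ r) -> (r /\ t))) \/ r) -> ~p)))
Total distinct subformulas = 31

31


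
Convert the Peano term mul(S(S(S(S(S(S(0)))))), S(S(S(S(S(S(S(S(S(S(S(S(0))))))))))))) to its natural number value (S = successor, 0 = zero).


mul(S^6(0), S^12(0)):
S^6(0) = 6
S^12(0) = 12
6 * 12 = 72

72


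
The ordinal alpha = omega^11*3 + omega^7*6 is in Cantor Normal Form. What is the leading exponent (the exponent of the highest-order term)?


CNF: omega^11*3 + omega^7*6
The leading term is omega^11*3, which has exponent 11.

11


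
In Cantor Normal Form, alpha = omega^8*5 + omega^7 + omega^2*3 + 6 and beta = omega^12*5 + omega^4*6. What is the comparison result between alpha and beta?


Compare term by term from highest exponent:
alpha = omega^8*5 + omega^7 + omega^2*3 + 6
beta = omega^12*5 + omega^4*6
Term 1: alpha has omega^8*5, beta has omega^12*5
Term 2: alpha has omega^7*1, beta has omega^4*6
Term 3: alpha has omega^2*3, beta has omega^0*0
Term 4: alpha has omega^0*6, beta has omega^0*0
Result: alpha < beta

alpha < beta


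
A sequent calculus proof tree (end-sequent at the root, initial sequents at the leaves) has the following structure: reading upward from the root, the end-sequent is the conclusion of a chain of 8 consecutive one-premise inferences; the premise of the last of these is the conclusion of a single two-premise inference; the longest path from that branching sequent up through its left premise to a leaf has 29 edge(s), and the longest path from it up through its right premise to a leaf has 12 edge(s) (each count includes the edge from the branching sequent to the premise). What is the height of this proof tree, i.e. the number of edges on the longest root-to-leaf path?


Longest path through the left premise: 29 edges (measured from the branching sequent)
Longest path through the right premise: 12 edges
Height of the subtree rooted at the branching sequent: max(29, 12) = 29
The branching sequent sits 8 edges above the root (the chain of one-premise inferences), so height = 29 + 8 = 37

37


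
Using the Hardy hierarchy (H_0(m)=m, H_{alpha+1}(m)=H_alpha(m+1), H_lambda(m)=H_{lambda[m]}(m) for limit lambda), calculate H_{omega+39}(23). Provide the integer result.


H_{omega+39}(23):
Unwind the 39 successor steps: H_{omega+39}(23) = H_omega(23+39) = H_omega(62).
H_omega(m) = H_m(m) = m + m = 2m.
Result = 2 * 62 = 124

124


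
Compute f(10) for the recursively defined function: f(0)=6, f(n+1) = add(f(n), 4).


f(0) = 6
f(1) = add(f(0), 4) = add(6, 4) = 10
f(2) = add(f(1), 4) = add(10, 4) = 14
f(3) = add(f(2), 4) = add(14, 4) = 18
f(4) = add(f(3), 4) = add(18, 4) = 22
f(5) = add(f(4), 4) = add(22, 4) = 26
f(6) = add(f(5), 4) = add(26, 4) = 30
f(7) = add(f(6), 4) = add(30, 4) = 34
f(8) = add(f(7), 4) = add(34, 4) = 38
f(9) = add(f(8), 4) = add(38, 4) = 42
f(10) = add(f(9), 4) = add(42, 4) = 46


46


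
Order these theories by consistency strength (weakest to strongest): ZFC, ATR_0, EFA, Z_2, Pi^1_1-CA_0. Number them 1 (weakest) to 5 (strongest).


Ordering by consistency strength:
1. EFA
2. ATR_0
3. Pi^1_1-CA_0
4. Z_2
5. ZFC


ZFC=5, ATR_0=2, EFA=1, Z_2=4, Pi^1_1-CA_0=3


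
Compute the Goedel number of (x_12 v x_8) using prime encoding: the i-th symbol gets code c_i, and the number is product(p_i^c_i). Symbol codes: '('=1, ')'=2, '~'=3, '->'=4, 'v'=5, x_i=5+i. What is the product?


Formula: (x_12 v x_8)
Symbol codes: [1, 17, 5, 13, 2]
Primes: [2, 3, 5, 7, 11]
p_1^1 = 2^1 = 2
p_2^17 = 3^17 = 129140163
p_3^5 = 5^5 = 3125
p_4^13 = 7^13 = 96889010407
p_5^2 = 11^2 = 121
Product = 9462398588881936482881250

9462398588881936482881250


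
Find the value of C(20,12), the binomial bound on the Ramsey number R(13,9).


R(13,9) <= C(13+9-2, 13-1) = C(20, 12)
C(20, 12) = 20! / (12! * 8!)
= 125970

125970


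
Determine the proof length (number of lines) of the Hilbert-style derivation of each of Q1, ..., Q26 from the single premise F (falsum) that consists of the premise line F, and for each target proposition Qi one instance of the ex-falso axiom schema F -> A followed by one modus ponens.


Ex falso, line by line:
- 1 premise line (F)
- 26 targets, each needing 1 axiom instance (F -> Qi) + 1 MP = 2 lines: 2 * 26 = 52
Total = 1 + 52 = 53 lines.

53


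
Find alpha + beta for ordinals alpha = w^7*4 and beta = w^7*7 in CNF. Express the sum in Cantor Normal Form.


Ordinal addition w^7*4 + w^7*7:
Both terms have the same exponent 7.
w^e*c + w^e*d = w^e*(c+d).
Result = w^7*(4+7) = w^7*11

w^7*11


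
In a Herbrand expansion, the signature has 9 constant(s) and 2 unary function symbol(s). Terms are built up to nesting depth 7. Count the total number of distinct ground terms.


Herbrand terms by depth:
Depth 0: 9 constants
Depth 1: 18 new terms (running total: 27)
Depth 2: 36 new terms (running total: 63)
Depth 3: 72 new terms (running total: 135)
Depth 4: 144 new terms (running total: 279)
Depth 5: 288 new terms (running total: 567)
Depth 6: 576 new terms (running total: 1143)
Depth 7: 1152 new terms (running total: 2295)
Total distinct ground terms = 2295

2295


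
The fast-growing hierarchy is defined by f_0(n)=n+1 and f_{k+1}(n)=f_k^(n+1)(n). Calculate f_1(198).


f_1(198) = f_0^199(198)
f_0 adds 1 each time, applied 199 times.
f_1(198) = 198 + 199 = 397

397


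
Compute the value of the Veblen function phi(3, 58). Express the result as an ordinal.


phi(3, 58):
phi(3, beta) = eta_beta (the beta-th eta number, fixed point of zeta).
phi(3, 58) = eta_58

eta_58


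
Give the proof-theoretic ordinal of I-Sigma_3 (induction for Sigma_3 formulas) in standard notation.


The proof-theoretic ordinal of I-Sigma_3 (induction for Sigma_3 formulas) is a standard result in ordinal analysis.
This ordinal is the supremum of order types of primitive recursive well-orderings
that the theory can prove to be well-ordered.
For I-Sigma_3 (induction for Sigma_3 formulas), the proof-theoretic ordinal is omega^(omega^(omega^omega)).

omega^(omega^(omega^omega))


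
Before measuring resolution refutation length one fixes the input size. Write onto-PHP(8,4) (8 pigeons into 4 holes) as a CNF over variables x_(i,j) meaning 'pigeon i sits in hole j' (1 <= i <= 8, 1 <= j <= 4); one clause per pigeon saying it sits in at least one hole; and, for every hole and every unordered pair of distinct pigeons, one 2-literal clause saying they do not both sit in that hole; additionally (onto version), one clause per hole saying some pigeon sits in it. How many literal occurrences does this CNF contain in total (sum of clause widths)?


onto-PHP(8,4): 8 pigeons, 4 holes, 8*4 = 32 variables.
- pigeon clauses: one per pigeon -> 8 clauses of width 4 -> 32 literals
- hole clauses: 4 holes * C(8,2) = 4 * 28 -> 112 clauses of width 2 -> 224 literals
- onto clauses: one per hole -> 4 clauses of width 8 -> 32 literals
Total literal occurrences = 32 + 224 + 32 = 288

288


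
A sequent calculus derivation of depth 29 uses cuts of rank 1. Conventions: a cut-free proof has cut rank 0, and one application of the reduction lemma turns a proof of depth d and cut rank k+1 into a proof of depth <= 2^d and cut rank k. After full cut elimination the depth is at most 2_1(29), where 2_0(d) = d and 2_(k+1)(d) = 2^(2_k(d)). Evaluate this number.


Each rank reduction sends depth d to at most 2^d; cut rank r needs r reductions.
2_0(29) = 29
2_1(29) = 2^29 = 536870912
Cut-free depth bound = 536870912

536870912


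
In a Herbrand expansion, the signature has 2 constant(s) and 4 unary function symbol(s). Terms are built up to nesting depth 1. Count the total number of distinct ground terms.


Herbrand terms by depth:
Depth 0: 2 constants
Depth 1: 8 new terms (running total: 10)
Total distinct ground terms = 10

10


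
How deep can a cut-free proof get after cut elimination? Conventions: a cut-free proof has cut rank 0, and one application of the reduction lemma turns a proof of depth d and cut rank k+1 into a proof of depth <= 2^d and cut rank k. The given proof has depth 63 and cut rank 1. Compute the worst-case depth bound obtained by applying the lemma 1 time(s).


Each rank reduction sends depth d to at most 2^d; cut rank r needs r reductions.
2_0(63) = 63
2_1(63) = 2^63 = 9223372036854775808
Cut-free depth bound = 9223372036854775808

9223372036854775808


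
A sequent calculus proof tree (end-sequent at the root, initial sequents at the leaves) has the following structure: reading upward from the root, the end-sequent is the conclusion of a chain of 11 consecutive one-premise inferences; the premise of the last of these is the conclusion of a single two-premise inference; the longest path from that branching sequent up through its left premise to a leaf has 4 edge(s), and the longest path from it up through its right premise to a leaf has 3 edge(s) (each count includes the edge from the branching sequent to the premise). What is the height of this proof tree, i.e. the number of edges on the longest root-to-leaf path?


Longest path through the left premise: 4 edges (measured from the branching sequent)
Longest path through the right premise: 3 edges
Height of the subtree rooted at the branching sequent: max(4, 3) = 4
The branching sequent sits 11 edges above the root (the chain of one-premise inferences), so height = 4 + 11 = 15

15


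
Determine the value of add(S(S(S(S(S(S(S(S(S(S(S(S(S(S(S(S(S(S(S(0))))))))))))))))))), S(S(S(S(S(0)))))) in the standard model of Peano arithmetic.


add(S^19(0), S^5(0)):
S^19(0) = 19
S^5(0) = 5
19 + 5 = 24

24


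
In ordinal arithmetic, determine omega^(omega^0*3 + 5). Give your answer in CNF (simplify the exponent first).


omega^(omega^0*3 + 5):
omega^0 = 1, so the exponent is 3 + 5 = 8 (finite ordinal addition).
Result = omega^8, already a single CNF term.

omega^8


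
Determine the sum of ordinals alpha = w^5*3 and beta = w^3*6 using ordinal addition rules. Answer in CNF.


Ordinal addition w^5*3 + w^3*6:
Leading exponent of alpha (5) > leading exponent of beta (3).
Since alpha's term has higher exponent than beta's leading term,
the sum is simply alpha followed by beta.
Result = w^5*3 + w^3*6

w^5*3 + w^3*6


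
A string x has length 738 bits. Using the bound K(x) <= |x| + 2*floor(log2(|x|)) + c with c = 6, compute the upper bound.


floor(log2(738)) = 9
2 * 9 = 18
K(x) <= 738 + 18 + 6 = 762

762


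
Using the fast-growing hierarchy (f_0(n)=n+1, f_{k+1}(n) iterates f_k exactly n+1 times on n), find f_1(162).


f_1(162) = f_0^163(162)
f_0 adds 1 each time, applied 163 times.
f_1(162) = 162 + 163 = 325

325


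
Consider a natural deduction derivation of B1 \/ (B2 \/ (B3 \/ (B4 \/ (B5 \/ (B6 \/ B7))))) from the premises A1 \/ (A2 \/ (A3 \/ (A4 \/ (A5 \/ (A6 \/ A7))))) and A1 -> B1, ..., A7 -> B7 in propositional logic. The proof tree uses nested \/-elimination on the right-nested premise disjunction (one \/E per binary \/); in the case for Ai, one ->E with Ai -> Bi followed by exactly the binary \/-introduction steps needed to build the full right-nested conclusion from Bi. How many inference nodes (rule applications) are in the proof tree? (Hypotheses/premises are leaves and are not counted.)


Constructive dilemma with 7 branches, all disjunctions right-nested:
- \/E: the premise has 6 binary \/, each eliminated once: 6 nodes.
- ->E: one per case (Ai with Ai -> Bi gives Bi): 7 nodes.
- \/I: in case i < n, Bi needs 1 step to form Bi \/ (B(i+1) \/ ...) and then i-1 steps to prepend B(i-1), ..., B1, i.e. i steps; in case i = n, B7 needs 6 prepend steps.
  \/I total = (1 + 2 + ... + 6) + 6 = 21 + 6 = 27 nodes.
Total = 6 + 7 + 27 = 40

40


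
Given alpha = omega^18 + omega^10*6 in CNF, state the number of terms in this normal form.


CNF: omega^18 + omega^10*6
Count the summands separated by '+':
  term 1: omega^18
  term 2: omega^10*6
Total terms = 2

2


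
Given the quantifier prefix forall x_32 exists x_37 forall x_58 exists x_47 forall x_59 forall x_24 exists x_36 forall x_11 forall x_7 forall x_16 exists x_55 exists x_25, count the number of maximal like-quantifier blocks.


Alternations = 7.
Blocks = alternations + 1 = 8

8


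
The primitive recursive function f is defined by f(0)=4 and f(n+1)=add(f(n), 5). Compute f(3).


f(0) = 4
f(1) = add(f(0), 5) = add(4, 5) = 9
f(2) = add(f(1), 5) = add(9, 5) = 14
f(3) = add(f(2), 5) = add(14, 5) = 19


19


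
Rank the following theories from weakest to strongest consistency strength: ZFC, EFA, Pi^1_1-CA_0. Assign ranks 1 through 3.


Ordering by consistency strength:
1. EFA
2. Pi^1_1-CA_0
3. ZFC


ZFC=3, EFA=1, Pi^1_1-CA_0=2


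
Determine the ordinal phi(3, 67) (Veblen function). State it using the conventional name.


phi(3, 67):
phi(3, beta) = eta_beta (the beta-th eta number, fixed point of zeta).
phi(3, 67) = eta_67

eta_67


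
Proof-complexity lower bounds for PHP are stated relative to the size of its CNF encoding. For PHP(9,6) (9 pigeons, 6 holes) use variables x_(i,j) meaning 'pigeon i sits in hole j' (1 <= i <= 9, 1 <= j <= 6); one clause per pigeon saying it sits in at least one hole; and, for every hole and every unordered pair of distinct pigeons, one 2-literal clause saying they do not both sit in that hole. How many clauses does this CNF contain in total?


PHP(9,6): 9 pigeons, 6 holes, 9*6 = 54 variables.
- pigeon clauses: one per pigeon -> 9 clauses
- hole clauses: 6 holes * C(9,2) = 6 * 36 -> 216 clauses
Total clauses = 9 + 216 = 225

225


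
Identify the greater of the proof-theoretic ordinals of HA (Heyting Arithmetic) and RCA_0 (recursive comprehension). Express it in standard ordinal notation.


Proof-theoretic ordinal of HA (Heyting Arithmetic): epsilon_0
Proof-theoretic ordinal of RCA_0 (recursive comprehension): omega^omega
Comparing: omega^omega < epsilon_0.
The larger ordinal is epsilon_0 (from HA (Heyting Arithmetic)).

epsilon_0


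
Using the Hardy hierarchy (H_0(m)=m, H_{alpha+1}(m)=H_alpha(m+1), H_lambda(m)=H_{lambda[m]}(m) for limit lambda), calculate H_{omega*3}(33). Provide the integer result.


H_{omega*3}(33):
For the Hardy hierarchy, H_{omega*k}(n) = 2^k * n.
2^3 = 8.
8 * 33 = 264

264


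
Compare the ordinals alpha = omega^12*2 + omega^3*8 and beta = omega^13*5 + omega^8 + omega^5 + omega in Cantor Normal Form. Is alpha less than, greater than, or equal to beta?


Compare term by term from highest exponent:
alpha = omega^12*2 + omega^3*8
beta = omega^13*5 + omega^8 + omega^5 + omega
Term 1: alpha has omega^12*2, beta has omega^13*5
Term 2: alpha has omega^3*8, beta has omega^8*1
Term 3: alpha has omega^0*0, beta has omega^5*1
Term 4: alpha has omega^0*0, beta has omega^1*1
Result: alpha < beta

alpha < beta


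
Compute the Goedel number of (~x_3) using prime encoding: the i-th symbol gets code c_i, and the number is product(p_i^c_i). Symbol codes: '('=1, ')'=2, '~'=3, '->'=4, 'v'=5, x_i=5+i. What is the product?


Formula: (~x_3)
Symbol codes: [1, 3, 8, 2]
Primes: [2, 3, 5, 7]
p_1^1 = 2^1 = 2
p_2^3 = 3^3 = 27
p_3^8 = 5^8 = 390625
p_4^2 = 7^2 = 49
Product = 1033593750

1033593750


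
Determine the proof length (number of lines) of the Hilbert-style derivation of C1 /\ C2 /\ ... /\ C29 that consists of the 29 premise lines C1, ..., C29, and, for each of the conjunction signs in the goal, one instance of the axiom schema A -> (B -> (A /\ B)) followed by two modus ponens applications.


Conjoining 29 premises:
- 29 premise lines
- the goal has 28 conjunction signs; each costs 1 axiom instance + 2 MP = 3 lines: 3 * 28 = 84
Total = 29 + 84 = 113 lines.

113


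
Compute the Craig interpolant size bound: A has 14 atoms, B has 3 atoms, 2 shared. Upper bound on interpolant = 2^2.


Shared atoms = 2
Craig interpolant size bound = 2^2
= 4

4


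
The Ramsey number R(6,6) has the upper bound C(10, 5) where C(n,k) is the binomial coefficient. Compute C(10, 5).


R(6,6) <= C(6+6-2, 6-1) = C(10, 5)
C(10, 5) = 10! / (5! * 5!)
= 252

252


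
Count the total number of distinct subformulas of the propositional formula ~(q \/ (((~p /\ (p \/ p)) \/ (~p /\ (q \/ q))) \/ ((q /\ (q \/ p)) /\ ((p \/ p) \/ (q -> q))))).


Formula: ~(q \/ (((~p /\ (p \/ p)) \/ (~p /\ (q \/ q))) \/ ((q /\ (q \/ p)) /\ ((p \/ p) \/ (q -> q)))))
Subformulas found:
  1. q
  2. p
  3. ~p
  4. (p \/ p)
  5. (q \/ p)
  6. (q -> q)
  7. (q \/ q)
  8. (q /\ (q \/ p))
  9. (~p /\ (q \/ q))
  10. (~p /\ (p \/ p))
  11. ((p \/ p) \/ (q -> q))
  12. ((~p /\ (p \/ p)) \/ (~p /\ (q \/ q)))
  13. ((q /\ (q \/ p)) /\ ((p \/ p) \/ (q -> q)))
  14. (((~p /\ (p \/ p)) \/ (~p /\ (q \/ q))) \/ ((q /\ (q \/ p)) /\ ((p \/ p) \/ (q -> q))))
  15. (q \/ (((~p /\ (p \/ p)) \/ (~p /\ (q \/ q))) \/ ((q /\ (q \/ p)) /\ ((p \/ p) \/ (q -> q)))))
  16. ~(q \/ (((~p /\ (p \/ p)) \/ (~p /\ (q \/ q))) \/ ((q /\ (q \/ p)) /\ ((p \/ p) \/ (q -> q)))))
Total distinct subformulas = 16

16


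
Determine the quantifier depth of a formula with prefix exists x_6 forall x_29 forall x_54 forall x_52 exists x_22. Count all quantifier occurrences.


Quantifier prefix has 5 quantifier symbols.
Quantifier depth = 5

5


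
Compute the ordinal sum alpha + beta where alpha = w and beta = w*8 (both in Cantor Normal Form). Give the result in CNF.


Ordinal addition w + w*8:
Both terms have the same exponent 1.
w^e*c + w^e*d = w^e*(c+d).
Result = w^1*(1+8) = w*9

w*9


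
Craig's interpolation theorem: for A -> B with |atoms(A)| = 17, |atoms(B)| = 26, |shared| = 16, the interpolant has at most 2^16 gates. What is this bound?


Shared atoms = 16
Craig interpolant size bound = 2^16
= 65536

65536


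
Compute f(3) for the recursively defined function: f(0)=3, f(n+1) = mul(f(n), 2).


f(0) = 3
f(1) = mul(f(0), 2) = mul(3, 2) = 6
f(2) = mul(f(1), 2) = mul(6, 2) = 12
f(3) = mul(f(2), 2) = mul(12, 2) = 24


24


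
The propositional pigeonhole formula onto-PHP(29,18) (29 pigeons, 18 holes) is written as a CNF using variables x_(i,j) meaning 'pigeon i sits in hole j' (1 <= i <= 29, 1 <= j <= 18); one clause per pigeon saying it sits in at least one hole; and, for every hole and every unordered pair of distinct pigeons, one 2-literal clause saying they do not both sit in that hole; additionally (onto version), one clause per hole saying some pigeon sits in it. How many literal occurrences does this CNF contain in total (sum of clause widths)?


onto-PHP(29,18): 29 pigeons, 18 holes, 29*18 = 522 variables.
- pigeon clauses: one per pigeon -> 29 clauses of width 18 -> 522 literals
- hole clauses: 18 holes * C(29,2) = 18 * 406 -> 7308 clauses of width 2 -> 14616 literals
- onto clauses: one per hole -> 18 clauses of width 29 -> 522 literals
Total literal occurrences = 522 + 14616 + 522 = 15660

15660


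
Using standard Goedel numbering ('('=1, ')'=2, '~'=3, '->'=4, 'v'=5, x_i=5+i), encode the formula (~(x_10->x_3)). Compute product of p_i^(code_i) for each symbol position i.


Formula: (~(x_10->x_3))
Symbol codes: [1, 3, 1, 15, 4, 8, 2, 2]
Primes: [2, 3, 5, 7, 11, 13, 17, 19]
p_1^1 = 2^1 = 2
p_2^3 = 3^3 = 27
p_3^1 = 5^1 = 5
p_4^15 = 7^15 = 4747561509943
p_5^4 = 11^4 = 14641
p_6^8 = 13^8 = 815730721
p_7^2 = 17^2 = 289
p_8^2 = 19^2 = 361
Product = 1597191418504999855713375397287090

1597191418504999855713375397287090


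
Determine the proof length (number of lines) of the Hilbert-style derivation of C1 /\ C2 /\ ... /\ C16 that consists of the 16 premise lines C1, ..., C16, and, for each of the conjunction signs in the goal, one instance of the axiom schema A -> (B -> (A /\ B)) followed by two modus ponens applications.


Conjoining 16 premises:
- 16 premise lines
- the goal has 15 conjunction signs; each costs 1 axiom instance + 2 MP = 3 lines: 3 * 15 = 45
Total = 16 + 45 = 61 lines.

61


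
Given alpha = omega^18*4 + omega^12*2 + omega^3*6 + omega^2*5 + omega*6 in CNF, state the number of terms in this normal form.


CNF: omega^18*4 + omega^12*2 + omega^3*6 + omega^2*5 + omega*6
Count the summands separated by '+':
  term 1: omega^18*4
  term 2: omega^12*2
  term 3: omega^3*6
  term 4: omega^2*5
  term 5: omega*6
Total terms = 5

5


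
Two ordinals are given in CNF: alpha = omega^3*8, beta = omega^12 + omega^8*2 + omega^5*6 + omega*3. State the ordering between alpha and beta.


Compare term by term from highest exponent:
alpha = omega^3*8
beta = omega^12 + omega^8*2 + omega^5*6 + omega*3
Term 1: alpha has omega^3*8, beta has omega^12*1
Term 2: alpha has omega^0*0, beta has omega^8*2
Term 3: alpha has omega^0*0, beta has omega^5*6
Term 4: alpha has omega^0*0, beta has omega^1*3
Result: alpha < beta

alpha < beta


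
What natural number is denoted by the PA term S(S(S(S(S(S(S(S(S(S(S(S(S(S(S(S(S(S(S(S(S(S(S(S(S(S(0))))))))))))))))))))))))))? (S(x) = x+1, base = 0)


Counting successors applied to 0:
26 applications of S to 0 = 26

26


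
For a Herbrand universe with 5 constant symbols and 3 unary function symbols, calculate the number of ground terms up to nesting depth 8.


Herbrand terms by depth:
Depth 0: 5 constants
Depth 1: 15 new terms (running total: 20)
Depth 2: 45 new terms (running total: 65)
Depth 3: 135 new terms (running total: 200)
Depth 4: 405 new terms (running total: 605)
Depth 5: 1215 new terms (running total: 1820)
Depth 6: 3645 new terms (running total: 5465)
Depth 7: 10935 new terms (running total: 16400)
Depth 8: 32805 new terms (running total: 49205)
Total distinct ground terms = 49205

49205


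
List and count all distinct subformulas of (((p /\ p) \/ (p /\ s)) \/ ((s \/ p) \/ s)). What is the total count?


Formula: (((p /\ p) \/ (p /\ s)) \/ ((s \/ p) \/ s))
Subformulas found:
  1. s
  2. p
  3. (p /\ s)
  4. (p /\ p)
  5. (s \/ p)
  6. ((s \/ p) \/ s)
  7. ((p /\ p) \/ (p /\ s))
  8. (((p /\ p) \/ (p /\ s)) \/ ((s \/ p) \/ s))
Total distinct subformulas = 8

8


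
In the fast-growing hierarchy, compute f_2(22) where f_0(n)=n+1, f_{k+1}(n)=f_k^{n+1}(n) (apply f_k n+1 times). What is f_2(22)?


f_2(22) = f_1^23(22)
f_1(m) = 2m + 1.
Iterating: f_1^k(n) = 2^k*(n+1) - 1.
f_2(22) = 2^23*(22+1) - 1 = 8388608*23 - 1 = 192937983

192937983


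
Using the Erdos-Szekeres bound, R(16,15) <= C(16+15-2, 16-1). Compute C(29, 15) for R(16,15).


R(16,15) <= C(16+15-2, 16-1) = C(29, 15)
C(29, 15) = 29! / (15! * 14!)
= 77558760

77558760


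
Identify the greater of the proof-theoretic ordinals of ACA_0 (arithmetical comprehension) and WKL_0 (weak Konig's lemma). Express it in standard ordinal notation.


Proof-theoretic ordinal of ACA_0 (arithmetical comprehension): epsilon_0
Proof-theoretic ordinal of WKL_0 (weak Konig's lemma): omega^omega
Comparing: omega^omega < epsilon_0.
The larger ordinal is epsilon_0 (from ACA_0 (arithmetical comprehension)).

epsilon_0


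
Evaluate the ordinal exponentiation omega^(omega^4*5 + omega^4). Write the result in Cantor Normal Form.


omega^(omega^4*5 + omega^4):
Both terms of the exponent have the same exponent 4, so they merge: omega^4*5 + omega^4 = omega^4*(5+1) = omega^4*6.
omega raised to a CNF ordinal is a single CNF term: Result = omega^(omega^4*6)

omega^(omega^4*6)


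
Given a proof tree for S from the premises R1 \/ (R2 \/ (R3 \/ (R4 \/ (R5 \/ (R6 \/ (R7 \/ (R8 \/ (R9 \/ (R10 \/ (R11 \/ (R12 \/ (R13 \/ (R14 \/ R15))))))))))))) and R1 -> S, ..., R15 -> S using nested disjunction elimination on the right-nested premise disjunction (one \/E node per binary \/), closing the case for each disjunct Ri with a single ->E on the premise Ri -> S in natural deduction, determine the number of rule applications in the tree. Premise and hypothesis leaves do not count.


The premise R1 \/ (R2 \/ (R3 \/ (R4 \/ (R5 \/ (R6 \/ (R7 \/ (R8 \/ (R9 \/ (R10 \/ (R11 \/ (R12 \/ (R13 \/ (R14 \/ R15))))))))))))) contains 15 disjuncts, hence 14 binary \/ connectives.
- Each binary \/ is eliminated once: 14 \/E nodes.
- Each of the 15 cases Ri derives S by one ->E with Ri -> S: 15 ->E nodes.
Total = 14 + 15 = 29

29


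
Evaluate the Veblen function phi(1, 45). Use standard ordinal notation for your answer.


phi(1, 45):
phi(1, beta) = epsilon_beta (the beta-th epsilon number).
phi(1, 45) = epsilon_45

epsilon_45


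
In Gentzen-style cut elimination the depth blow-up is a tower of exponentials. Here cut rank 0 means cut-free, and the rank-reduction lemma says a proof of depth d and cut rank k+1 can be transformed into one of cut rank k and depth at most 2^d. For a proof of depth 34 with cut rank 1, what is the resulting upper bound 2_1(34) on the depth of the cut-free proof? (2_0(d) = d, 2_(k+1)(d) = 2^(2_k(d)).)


Each rank reduction sends depth d to at most 2^d; cut rank r needs r reductions.
2_0(34) = 34
2_1(34) = 2^34 = 17179869184
Cut-free depth bound = 17179869184

17179869184


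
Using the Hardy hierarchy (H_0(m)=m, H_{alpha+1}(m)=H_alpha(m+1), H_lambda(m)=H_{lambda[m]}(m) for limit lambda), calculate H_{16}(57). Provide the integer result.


H_16(57):
For finite ordinals k, H_k(n) = n + k (each successor step adds 1).
H_16(57) = 57 + 16 = 73

73


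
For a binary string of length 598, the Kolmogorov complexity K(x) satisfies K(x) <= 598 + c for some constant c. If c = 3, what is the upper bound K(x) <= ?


K(x) <= |x| + c = 598 + 3 = 601

601


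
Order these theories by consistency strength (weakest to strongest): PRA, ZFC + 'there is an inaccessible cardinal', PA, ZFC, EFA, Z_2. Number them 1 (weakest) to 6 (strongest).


Ordering by consistency strength:
1. EFA
2. PRA
3. PA
4. Z_2
5. ZFC
6. ZFC + 'there is an inaccessible cardinal'


PRA=2, ZFC + 'there is an inaccessible cardinal'=6, PA=3, ZFC=5, EFA=1, Z_2=4


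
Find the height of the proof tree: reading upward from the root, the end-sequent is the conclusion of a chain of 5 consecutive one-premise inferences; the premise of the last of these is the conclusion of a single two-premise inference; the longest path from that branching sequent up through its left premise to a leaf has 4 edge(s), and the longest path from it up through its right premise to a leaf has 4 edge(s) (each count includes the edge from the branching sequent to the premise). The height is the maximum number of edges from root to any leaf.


Longest path through the left premise: 4 edges (measured from the branching sequent)
Longest path through the right premise: 4 edges
Height of the subtree rooted at the branching sequent: max(4, 4) = 4
The branching sequent sits 5 edges above the root (the chain of one-premise inferences), so height = 4 + 5 = 9

9


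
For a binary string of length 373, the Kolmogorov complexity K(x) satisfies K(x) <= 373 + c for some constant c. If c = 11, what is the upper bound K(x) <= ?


K(x) <= |x| + c = 373 + 11 = 384

384


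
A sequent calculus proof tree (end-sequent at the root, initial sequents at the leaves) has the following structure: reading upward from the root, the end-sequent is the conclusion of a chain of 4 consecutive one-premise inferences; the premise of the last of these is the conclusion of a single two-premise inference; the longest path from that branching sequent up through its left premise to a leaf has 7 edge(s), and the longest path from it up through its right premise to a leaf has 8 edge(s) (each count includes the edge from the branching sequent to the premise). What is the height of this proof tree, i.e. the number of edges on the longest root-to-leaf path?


Longest path through the left premise: 7 edges (measured from the branching sequent)
Longest path through the right premise: 8 edges
Height of the subtree rooted at the branching sequent: max(7, 8) = 8
The branching sequent sits 4 edges above the root (the chain of one-premise inferences), so height = 8 + 4 = 12

12


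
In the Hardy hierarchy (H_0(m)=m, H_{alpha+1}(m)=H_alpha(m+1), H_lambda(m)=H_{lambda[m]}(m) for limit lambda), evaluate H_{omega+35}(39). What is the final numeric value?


H_{omega+35}(39):
Unwind the 35 successor steps: H_{omega+35}(39) = H_omega(39+35) = H_omega(74).
H_omega(m) = H_m(m) = m + m = 2m.
Result = 2 * 74 = 148

148


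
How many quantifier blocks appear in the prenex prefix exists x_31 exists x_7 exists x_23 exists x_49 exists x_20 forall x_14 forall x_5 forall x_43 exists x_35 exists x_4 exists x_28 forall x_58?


Alternations = 3.
Blocks = alternations + 1 = 4

4


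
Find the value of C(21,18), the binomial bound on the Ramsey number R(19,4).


R(19,4) <= C(19+4-2, 19-1) = C(21, 18)
C(21, 18) = 21! / (18! * 3!)
= 1330

1330


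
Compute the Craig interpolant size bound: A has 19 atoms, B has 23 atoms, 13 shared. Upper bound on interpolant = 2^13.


Shared atoms = 13
Craig interpolant size bound = 2^13
= 8192

8192


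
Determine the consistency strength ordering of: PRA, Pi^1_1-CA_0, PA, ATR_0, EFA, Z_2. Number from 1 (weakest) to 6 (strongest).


Ordering by consistency strength:
1. EFA
2. PRA
3. PA
4. ATR_0
5. Pi^1_1-CA_0
6. Z_2


PRA=2, Pi^1_1-CA_0=5, PA=3, ATR_0=4, EFA=1, Z_2=6


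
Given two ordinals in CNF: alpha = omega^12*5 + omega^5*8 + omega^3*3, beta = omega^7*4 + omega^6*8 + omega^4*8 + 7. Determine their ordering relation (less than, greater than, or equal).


Compare term by term from highest exponent:
alpha = omega^12*5 + omega^5*8 + omega^3*3
beta = omega^7*4 + omega^6*8 + omega^4*8 + 7
Term 1: alpha has omega^12*5, beta has omega^7*4
Term 2: alpha has omega^5*8, beta has omega^6*8
Term 3: alpha has omega^3*3, beta has omega^4*8
Term 4: alpha has omega^0*0, beta has omega^0*7
Result: alpha > beta

alpha > beta


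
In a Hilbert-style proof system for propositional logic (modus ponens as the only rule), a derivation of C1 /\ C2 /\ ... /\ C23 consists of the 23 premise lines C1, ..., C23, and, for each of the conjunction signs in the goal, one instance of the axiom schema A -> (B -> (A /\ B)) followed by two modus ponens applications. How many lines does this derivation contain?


Conjoining 23 premises:
- 23 premise lines
- the goal has 22 conjunction signs; each costs 1 axiom instance + 2 MP = 3 lines: 3 * 22 = 66
Total = 23 + 66 = 89 lines.

89


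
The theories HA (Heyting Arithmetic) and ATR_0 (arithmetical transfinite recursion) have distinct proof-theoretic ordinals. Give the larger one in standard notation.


Proof-theoretic ordinal of HA (Heyting Arithmetic): epsilon_0
Proof-theoretic ordinal of ATR_0 (arithmetical transfinite recursion): Gamma_0
Comparing: epsilon_0 < Gamma_0.
The larger ordinal is Gamma_0 (from ATR_0 (arithmetical transfinite recursion)).

Gamma_0


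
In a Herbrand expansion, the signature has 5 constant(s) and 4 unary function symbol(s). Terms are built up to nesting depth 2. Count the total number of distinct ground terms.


Herbrand terms by depth:
Depth 0: 5 constants
Depth 1: 20 new terms (running total: 25)
Depth 2: 80 new terms (running total: 105)
Total distinct ground terms = 105

105


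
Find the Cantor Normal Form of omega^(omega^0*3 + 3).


omega^(omega^0*3 + 3):
omega^0 = 1, so the exponent is 3 + 3 = 6 (finite ordinal addition).
Result = omega^6, already a single CNF term.

omega^6


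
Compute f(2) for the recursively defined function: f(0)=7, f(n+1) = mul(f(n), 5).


f(0) = 7
f(1) = mul(f(0), 5) = mul(7, 5) = 35
f(2) = mul(f(1), 5) = mul(35, 5) = 175


175


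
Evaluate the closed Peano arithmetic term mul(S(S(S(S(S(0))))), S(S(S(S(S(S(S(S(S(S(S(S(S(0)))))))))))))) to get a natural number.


mul(S^5(0), S^13(0)):
S^5(0) = 5
S^13(0) = 13
5 * 13 = 65

65


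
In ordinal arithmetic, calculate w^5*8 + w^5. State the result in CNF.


Ordinal addition w^5*8 + w^5:
Both terms have the same exponent 5.
w^e*c + w^e*d = w^e*(c+d).
Result = w^5*(8+1) = w^5*9

w^5*9


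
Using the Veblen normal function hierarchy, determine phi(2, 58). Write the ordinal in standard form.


phi(2, 58):
phi(2, beta) = zeta_beta (the beta-th zeta number, fixed point of epsilon).
phi(2, 58) = zeta_58

zeta_58


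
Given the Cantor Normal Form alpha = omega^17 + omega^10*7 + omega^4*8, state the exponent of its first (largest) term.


CNF: omega^17 + omega^10*7 + omega^4*8
The leading term is omega^17, which has exponent 17.

17


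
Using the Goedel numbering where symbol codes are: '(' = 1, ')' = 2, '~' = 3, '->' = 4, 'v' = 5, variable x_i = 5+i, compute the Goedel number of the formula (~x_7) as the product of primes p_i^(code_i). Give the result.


Formula: (~x_7)
Symbol codes: [1, 3, 12, 2]
Primes: [2, 3, 5, 7]
p_1^1 = 2^1 = 2
p_2^3 = 3^3 = 27
p_3^12 = 5^12 = 244140625
p_4^2 = 7^2 = 49
Product = 645996093750

645996093750


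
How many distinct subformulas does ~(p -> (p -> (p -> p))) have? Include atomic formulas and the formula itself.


Formula: ~(p -> (p -> (p -> p)))
Subformulas found:
  1. p
  2. (p -> p)
  3. (p -> (p -> p))
  4. (p -> (p -> (p -> p)))
  5. ~(p -> (p -> (p -> p)))
Total distinct subformulas = 5

5


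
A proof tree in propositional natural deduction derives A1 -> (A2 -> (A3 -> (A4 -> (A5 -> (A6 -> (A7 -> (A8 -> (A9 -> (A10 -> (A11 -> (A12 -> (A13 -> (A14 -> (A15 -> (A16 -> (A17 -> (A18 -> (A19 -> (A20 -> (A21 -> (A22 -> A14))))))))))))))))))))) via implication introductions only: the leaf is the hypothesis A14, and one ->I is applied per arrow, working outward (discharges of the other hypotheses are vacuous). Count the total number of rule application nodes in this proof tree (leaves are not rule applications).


The formula has 22 arrows (->); its innermost consequent A14 is one of the antecedents,
so the proof starts from the hypothesis leaf A14 (not a rule application) and closes one arrow per ->I.
Building A1 -> (A2 -> (A3 -> (A4 -> (A5 -> (A6 -> (A7 -> (A8 -> (A9 -> (A10 -> (A11 -> (A12 -> (A13 -> (A14 -> (A15 -> (A16 -> (A17 -> (A18 -> (A19 -> (A20 -> (A21 -> (A22 -> A14))))))))))))))))))))) therefore takes 22 nested implication introductions.
Total inference nodes = 22

22


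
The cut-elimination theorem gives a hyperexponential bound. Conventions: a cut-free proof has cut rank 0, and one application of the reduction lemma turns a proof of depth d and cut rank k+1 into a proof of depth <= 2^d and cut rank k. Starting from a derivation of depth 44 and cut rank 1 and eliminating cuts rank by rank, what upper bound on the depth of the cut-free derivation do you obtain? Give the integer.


Each rank reduction sends depth d to at most 2^d; cut rank r needs r reductions.
2_0(44) = 44
2_1(44) = 2^44 = 17592186044416
Cut-free depth bound = 17592186044416

17592186044416


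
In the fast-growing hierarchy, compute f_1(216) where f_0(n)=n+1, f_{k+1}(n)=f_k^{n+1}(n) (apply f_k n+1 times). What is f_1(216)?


f_1(216) = f_0^217(216)
f_0 adds 1 each time, applied 217 times.
f_1(216) = 216 + 217 = 433

433


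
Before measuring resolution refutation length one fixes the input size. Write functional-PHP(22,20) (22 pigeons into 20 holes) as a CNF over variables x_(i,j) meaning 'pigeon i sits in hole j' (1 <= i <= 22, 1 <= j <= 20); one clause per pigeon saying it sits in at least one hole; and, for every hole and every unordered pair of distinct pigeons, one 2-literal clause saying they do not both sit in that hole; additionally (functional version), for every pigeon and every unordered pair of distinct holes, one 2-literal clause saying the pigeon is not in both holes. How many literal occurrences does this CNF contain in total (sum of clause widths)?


functional-PHP(22,20): 22 pigeons, 20 holes, 22*20 = 440 variables.
- pigeon clauses: one per pigeon -> 22 clauses of width 20 -> 440 literals
- hole clauses: 20 holes * C(22,2) = 20 * 231 -> 4620 clauses of width 2 -> 9240 literals
- functional clauses: 22 pigeons * C(20,2) = 22 * 190 -> 4180 clauses of width 2 -> 8360 literals
Total literal occurrences = 440 + 9240 + 8360 = 18040

18040


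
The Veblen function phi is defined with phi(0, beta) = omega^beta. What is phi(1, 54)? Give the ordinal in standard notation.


phi(1, 54):
phi(1, beta) = epsilon_beta (the beta-th epsilon number).
phi(1, 54) = epsilon_54

epsilon_54


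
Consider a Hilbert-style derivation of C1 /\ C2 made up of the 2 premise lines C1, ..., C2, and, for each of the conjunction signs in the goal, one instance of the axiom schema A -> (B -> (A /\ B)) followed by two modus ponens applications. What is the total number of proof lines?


Conjoining 2 premises:
- 2 premise lines
- the goal has 1 conjunction signs; each costs 1 axiom instance + 2 MP = 3 lines: 3 * 1 = 3
Total = 2 + 3 = 5 lines.

5


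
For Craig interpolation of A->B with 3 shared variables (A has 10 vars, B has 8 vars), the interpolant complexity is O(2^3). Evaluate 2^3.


Shared atoms = 3
Craig interpolant size bound = 2^3
= 8

8


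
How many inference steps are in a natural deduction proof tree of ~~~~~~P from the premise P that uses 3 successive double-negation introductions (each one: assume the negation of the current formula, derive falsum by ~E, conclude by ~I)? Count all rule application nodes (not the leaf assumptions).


Each double-negation introduction (from C infer ~~C) uses 2 inference nodes: one ~E (C and ~C give falsum) and one ~I (discharge ~C).
3 double negations = 3 * 2 = 6 inference nodes.

6
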